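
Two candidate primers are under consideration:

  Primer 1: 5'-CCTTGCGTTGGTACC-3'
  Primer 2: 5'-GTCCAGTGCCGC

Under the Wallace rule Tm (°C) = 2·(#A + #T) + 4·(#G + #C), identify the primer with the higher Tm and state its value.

Primer 1: A+T=6, G+C=9 → Tm = 2(6)+4(9) = 48°C
Primer 2: A+T=3, G+C=9 → Tm = 2(3)+4(9) = 42°C
48°C vs 42°C → primer 1 is higher.

Primer 1, 48°C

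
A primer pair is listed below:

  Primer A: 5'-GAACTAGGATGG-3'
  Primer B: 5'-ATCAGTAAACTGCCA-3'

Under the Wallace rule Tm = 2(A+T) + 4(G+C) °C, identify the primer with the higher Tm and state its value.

Primer A: A+T=6, G+C=6 → Tm = 2(6)+4(6) = 36°C
Primer B: A+T=9, G+C=6 → Tm = 2(9)+4(6) = 42°C
36°C vs 42°C → primer B is higher.

Primer B, 42°C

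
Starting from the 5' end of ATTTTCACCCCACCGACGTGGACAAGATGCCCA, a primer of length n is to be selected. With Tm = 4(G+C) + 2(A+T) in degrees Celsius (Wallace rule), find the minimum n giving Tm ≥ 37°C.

n = 13

First 12 bases: ATTTTCACCCCA → Tm = 34°C (< 37°C)
First 13 bases: ATTTTCACCCCAC → Tm = 38°C (≥ 37°C)
Each additional base adds 2°C (A/T) or 4°C (G/C), so Tm is non-decreasing in n; n = 13 is the first length to reach 37°C.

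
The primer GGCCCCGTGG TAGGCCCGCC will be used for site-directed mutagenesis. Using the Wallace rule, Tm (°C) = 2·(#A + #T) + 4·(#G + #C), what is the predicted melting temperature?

74°C

Counting bases: G=8, C=9, A=1, T=2
A+T = 3, G+C = 17
Tm = 4·17 + 2·3 = 68 + 6 = 74°C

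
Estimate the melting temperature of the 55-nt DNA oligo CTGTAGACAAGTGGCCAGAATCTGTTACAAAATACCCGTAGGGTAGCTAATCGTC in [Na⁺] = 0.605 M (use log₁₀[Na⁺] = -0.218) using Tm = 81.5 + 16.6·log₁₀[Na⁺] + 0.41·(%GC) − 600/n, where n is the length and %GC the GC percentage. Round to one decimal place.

85.6°C

Length n = 55. Scanning the sequence gives G=13, T=13, C=12, A=17.
G+C = 25, so %GC = 25/55 × 100 = 45.455%
Salt term: 16.6 × (-0.218) = -3.619
GC term: 0.41 × 45.455 = 18.637; length term: −600/55 = −10.909
Tm = 81.5 + (-3.619) + 18.637 − 10.909 = 85.609 → 85.6°C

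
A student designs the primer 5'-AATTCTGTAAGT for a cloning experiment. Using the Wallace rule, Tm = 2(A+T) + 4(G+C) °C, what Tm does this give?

Base counts: A=4, T=5, G=2, C=1
AT pairs contribute 9, GC pairs contribute 3.
Tm = 2(9) + 4(3) = 18 + 12 = 30°C

30°C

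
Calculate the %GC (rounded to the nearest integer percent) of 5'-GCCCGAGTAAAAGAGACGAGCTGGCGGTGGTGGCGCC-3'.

Scanning the sequence gives A=8, G=16, T=4, C=9.
G+C = 16 + 9 = 25 out of 37 bases
%GC = 25/37 × 100 = 67.57% ≈ 68%

68%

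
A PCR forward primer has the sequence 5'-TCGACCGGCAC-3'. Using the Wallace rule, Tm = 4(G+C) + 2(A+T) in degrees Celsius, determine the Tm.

Scanning the sequence gives G=3, T=1, A=2, C=5.
So N_AT = 3 and N_GC = 8.
Tm = 2(3) + 4(8) = 6 + 32 = 38°C

38°C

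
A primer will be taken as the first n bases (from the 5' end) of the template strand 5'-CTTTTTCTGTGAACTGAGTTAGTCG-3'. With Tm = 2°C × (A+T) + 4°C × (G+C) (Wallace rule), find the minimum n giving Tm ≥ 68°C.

n = 25

First 24 bases: CTTTTTCTGTGAACTGAGTTAGTC → Tm = 66°C (< 68°C)
First 25 bases: CTTTTTCTGTGAACTGAGTTAGTCG → Tm = 70°C (≥ 68°C)
Since every base adds ≥2°C, Tm only increases with n, so the threshold is first crossed at n = 25.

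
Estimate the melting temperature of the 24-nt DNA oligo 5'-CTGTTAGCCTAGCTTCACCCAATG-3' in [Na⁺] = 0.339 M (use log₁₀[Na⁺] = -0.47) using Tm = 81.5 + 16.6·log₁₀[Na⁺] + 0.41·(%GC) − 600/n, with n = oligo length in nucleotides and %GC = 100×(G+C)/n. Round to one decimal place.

Length n = 24. Scanning the sequence gives G=4, T=7, A=5, C=8.
G+C = 12, so %GC = 12/24 × 100 = 50%
Salt term: 16.6 × (-0.47) = -7.802
GC term: 0.41 × 50 = 20.5; length term: −600/24 = −25
Tm = 81.5 + (-7.802) + 20.5 − 25 = 69.198 → 69.2°C

69.2°C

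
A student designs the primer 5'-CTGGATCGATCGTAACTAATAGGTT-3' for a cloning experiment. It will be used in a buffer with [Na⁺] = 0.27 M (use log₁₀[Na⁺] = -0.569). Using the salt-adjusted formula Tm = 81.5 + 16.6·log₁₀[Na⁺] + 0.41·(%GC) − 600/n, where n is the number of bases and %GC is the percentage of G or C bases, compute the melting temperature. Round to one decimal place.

Length n = 25. Counting bases: A=7, C=4, T=8, G=6
G+C = 10, so %GC = 10/25 × 100 = 40%
Salt term: 16.6 × (-0.569) = -9.445
GC term: 0.41 × 40 = 16.4; length term: −600/25 = −24
Tm = 81.5 + (-9.445) + 16.4 − 24 = 64.455 → 64.5°C

64.5°C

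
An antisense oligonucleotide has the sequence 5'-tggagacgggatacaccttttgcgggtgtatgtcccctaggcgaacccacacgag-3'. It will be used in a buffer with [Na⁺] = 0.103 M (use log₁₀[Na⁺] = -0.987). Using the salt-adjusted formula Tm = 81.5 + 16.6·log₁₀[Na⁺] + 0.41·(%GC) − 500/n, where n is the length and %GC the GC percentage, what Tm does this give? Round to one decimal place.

Length n = 55. Base counts: C=15, G=17, A=12, T=11
G+C = 32, so %GC = 32/55 × 100 = 58.182%
Salt term: 16.6 × (-0.987) = -16.384
GC term: 0.41 × 58.182 = 23.855; length term: −500/55 = −9.091
Tm = 81.5 + (-16.384) + 23.855 − 9.091 = 79.88 → 79.9°C

79.9°C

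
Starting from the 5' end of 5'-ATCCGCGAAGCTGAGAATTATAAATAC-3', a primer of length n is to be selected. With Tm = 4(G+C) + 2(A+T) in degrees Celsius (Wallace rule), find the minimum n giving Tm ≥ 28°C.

First 8 bases: ATCCGCGA → Tm = 26°C (< 28°C)
First 9 bases: ATCCGCGAA → Tm = 28°C (≥ 28°C)
Each additional base adds 2°C (A/T) or 4°C (G/C), so Tm is non-decreasing in n; n = 9 is the first length to reach 28°C.

n = 9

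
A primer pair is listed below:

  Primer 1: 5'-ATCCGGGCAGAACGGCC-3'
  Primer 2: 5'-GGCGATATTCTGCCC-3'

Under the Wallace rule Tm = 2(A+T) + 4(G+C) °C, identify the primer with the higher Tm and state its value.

Primer 1, 58°C

Primer 1: A+T=5, G+C=12 → Tm = 2(5)+4(12) = 58°C
Primer 2: A+T=6, G+C=9 → Tm = 2(6)+4(9) = 48°C
58°C vs 48°C → primer 1 is higher.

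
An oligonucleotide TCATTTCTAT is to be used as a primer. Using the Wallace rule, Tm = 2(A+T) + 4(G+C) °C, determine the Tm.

Base counts: G=0, T=6, C=2, A=2
So N_AT = 8 and N_GC = 2.
Tm = 2(8) + 4(2) = 16 + 8 = 24°C

24°C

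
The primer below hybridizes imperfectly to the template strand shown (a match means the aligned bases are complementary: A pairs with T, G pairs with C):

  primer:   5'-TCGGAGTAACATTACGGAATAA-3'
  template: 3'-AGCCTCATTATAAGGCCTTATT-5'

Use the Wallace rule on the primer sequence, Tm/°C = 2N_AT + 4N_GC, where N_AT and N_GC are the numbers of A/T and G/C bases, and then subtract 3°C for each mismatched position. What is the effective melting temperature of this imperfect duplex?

54°C

Primer base counts: A=9, T=5, G=5, C=3 → A+T=14, G+C=8
Perfect-match Tm = 2(14) + 4(8) = 28 + 32 = 60°C
Mismatches (positions where the bases are not complementary): 2 (at positions 10, 14)
Effective Tm = 60 − 2×3 = 60 − 6 = 54°C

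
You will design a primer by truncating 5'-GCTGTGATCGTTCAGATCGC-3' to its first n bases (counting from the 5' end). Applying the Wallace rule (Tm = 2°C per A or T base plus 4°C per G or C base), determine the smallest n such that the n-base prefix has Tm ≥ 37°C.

n = 13

First 12 bases: GCTGTGATCGTT → Tm = 36°C (< 37°C)
First 13 bases: GCTGTGATCGTTC → Tm = 40°C (≥ 37°C)
Since every base adds ≥2°C, Tm only increases with n, so the threshold is first crossed at n = 13.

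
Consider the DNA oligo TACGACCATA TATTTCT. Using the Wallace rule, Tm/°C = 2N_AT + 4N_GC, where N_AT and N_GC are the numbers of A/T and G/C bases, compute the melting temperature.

44°C

Scanning the sequence gives T=7, G=1, C=4, A=5.
AT pairs contribute 12, GC pairs contribute 5.
Tm = 2×12 + 4×5 = 44°C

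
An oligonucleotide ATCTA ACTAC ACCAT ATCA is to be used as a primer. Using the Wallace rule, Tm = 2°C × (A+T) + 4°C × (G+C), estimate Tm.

50°C

Scanning the sequence gives G=0, A=8, T=5, C=6.
So N_AT = 13 and N_GC = 6.
Tm = 2(13) + 4(6) = 26 + 24 = 50°C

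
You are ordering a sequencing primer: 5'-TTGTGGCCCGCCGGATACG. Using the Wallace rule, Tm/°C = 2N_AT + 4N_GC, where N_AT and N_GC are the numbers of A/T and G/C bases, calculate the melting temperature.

64°C

Counting bases: G=7, T=4, C=6, A=2
So N_AT = 6 and N_GC = 13.
Tm = 2(6) + 4(13) = 12 + 52 = 64°C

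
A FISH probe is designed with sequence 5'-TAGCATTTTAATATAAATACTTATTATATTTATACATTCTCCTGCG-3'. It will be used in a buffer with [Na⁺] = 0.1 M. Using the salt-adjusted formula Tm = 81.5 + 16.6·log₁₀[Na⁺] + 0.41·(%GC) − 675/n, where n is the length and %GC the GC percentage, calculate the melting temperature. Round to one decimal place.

Length n = 46. Counting bases: T=21, A=15, G=3, C=7
G+C = 10, so %GC = 10/46 × 100 = 21.739%
Salt term: 16.6 × (-1) = -16.6
GC term: 0.41 × 21.739 = 8.913; length term: −675/46 = −14.674
Tm = 81.5 + (-16.6) + 8.913 − 14.674 = 59.139 → 59.1°C

59.1°C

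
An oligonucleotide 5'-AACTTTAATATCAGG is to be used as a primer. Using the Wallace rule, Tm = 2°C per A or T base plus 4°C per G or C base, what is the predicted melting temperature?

Counting bases: T=5, G=2, C=2, A=6
AT pairs contribute 11, GC pairs contribute 4.
Tm = 2(11) + 4(4) = 22 + 16 = 38°C

38°C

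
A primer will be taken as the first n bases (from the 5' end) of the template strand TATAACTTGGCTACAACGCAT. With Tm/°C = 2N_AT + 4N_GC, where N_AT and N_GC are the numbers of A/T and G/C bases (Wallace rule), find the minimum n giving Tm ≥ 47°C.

n = 18

First 17 bases: TATAACTTGGCTACAAC → Tm = 46°C (< 47°C)
First 18 bases: TATAACTTGGCTACAACG → Tm = 50°C (≥ 47°C)
Since every base adds ≥2°C, Tm only increases with n, so the threshold is first crossed at n = 18.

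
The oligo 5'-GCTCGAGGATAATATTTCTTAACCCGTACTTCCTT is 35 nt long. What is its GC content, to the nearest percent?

40%

Base counts: A=8, T=13, G=5, C=9
G+C = 5 + 9 = 14 out of 35 bases
%GC = 14/35 × 100 = 40% ≈ 40%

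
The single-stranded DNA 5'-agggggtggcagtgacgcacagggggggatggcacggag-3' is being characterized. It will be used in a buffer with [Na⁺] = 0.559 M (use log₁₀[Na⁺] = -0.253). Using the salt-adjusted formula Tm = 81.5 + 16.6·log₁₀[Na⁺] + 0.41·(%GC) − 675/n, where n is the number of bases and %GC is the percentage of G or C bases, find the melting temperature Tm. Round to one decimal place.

89.4°C

Length n = 39. A=8, T=3, G=22, C=6
G+C = 28, so %GC = 28/39 × 100 = 71.795%
Salt term: 16.6 × (-0.253) = -4.2
GC term: 0.41 × 71.795 = 29.436; length term: −675/39 = −17.308
Tm = 81.5 + (-4.2) + 29.436 − 17.308 = 89.428 → 89.4°C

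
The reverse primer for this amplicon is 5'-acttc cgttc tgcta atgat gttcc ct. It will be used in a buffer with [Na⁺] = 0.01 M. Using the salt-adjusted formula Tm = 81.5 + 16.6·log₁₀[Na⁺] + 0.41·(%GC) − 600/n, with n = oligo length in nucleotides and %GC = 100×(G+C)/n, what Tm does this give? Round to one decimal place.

Length n = 27. Counting bases: A=4, G=4, T=11, C=8
G+C = 12, so %GC = 12/27 × 100 = 44.444%
Salt term: 16.6 × (-2) = -33.2
GC term: 0.41 × 44.444 = 18.222; length term: −600/27 = −22.222
Tm = 81.5 + (-33.2) + 18.222 − 22.222 = 44.3 → 44.3°C

44.3°C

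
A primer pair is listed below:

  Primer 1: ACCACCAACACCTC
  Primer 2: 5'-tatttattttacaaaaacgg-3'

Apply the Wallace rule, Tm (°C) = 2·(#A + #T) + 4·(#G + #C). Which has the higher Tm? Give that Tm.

Primer 2, 48°C

Primer 1: A+T=6, G+C=8 → Tm = 2(6)+4(8) = 44°C
Primer 2: A+T=16, G+C=4 → Tm = 2(16)+4(4) = 48°C
44°C vs 48°C → primer 2 is higher.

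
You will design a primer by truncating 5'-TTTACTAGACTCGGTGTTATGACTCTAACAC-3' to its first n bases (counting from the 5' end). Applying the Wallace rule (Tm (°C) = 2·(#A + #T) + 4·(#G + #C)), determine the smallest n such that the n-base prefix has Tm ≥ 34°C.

n = 13

First 12 bases: TTTACTAGACTC → Tm = 32°C (< 34°C)
First 13 bases: TTTACTAGACTCG → Tm = 36°C (≥ 34°C)
Since every base adds ≥2°C, Tm only increases with n, so the threshold is first crossed at n = 13.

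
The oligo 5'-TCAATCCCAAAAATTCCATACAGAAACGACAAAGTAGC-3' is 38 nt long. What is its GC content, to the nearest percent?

37%

Counting bases: C=10, G=4, A=18, T=6
G+C = 4 + 10 = 14 out of 38 bases
%GC = 14/38 × 100 = 36.84% ≈ 37%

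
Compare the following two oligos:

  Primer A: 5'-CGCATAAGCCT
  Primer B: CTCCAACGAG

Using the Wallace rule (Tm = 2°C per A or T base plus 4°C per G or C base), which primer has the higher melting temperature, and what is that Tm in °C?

Primer A: A+T=5, G+C=6 → Tm = 2(5)+4(6) = 34°C
Primer B: A+T=4, G+C=6 → Tm = 2(4)+4(6) = 32°C
34°C vs 32°C → primer A is higher.

Primer A, 34°C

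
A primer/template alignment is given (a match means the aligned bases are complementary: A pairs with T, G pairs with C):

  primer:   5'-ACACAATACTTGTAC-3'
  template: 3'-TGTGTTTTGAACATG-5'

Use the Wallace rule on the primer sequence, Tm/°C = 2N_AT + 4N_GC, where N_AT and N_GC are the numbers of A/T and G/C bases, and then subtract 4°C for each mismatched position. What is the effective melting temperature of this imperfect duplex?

Primer base counts: A=6, T=4, G=1, C=4 → A+T=10, G+C=5
Perfect-match Tm = 2(10) + 4(5) = 20 + 20 = 40°C
Mismatches (positions where the bases are not complementary): 1 (at position 7)
Effective Tm = 40 − 1×4 = 40 − 4 = 36°C

36°C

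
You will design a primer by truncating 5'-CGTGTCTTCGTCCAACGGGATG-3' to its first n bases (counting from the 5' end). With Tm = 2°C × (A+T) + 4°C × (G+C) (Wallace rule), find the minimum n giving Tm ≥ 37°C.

First 11 bases: CGTGTCTTCGT → Tm = 34°C (< 37°C)
First 12 bases: CGTGTCTTCGTC → Tm = 38°C (≥ 37°C)
Each additional base adds 2°C (A/T) or 4°C (G/C), so Tm is non-decreasing in n; n = 12 is the first length to reach 37°C.

n = 12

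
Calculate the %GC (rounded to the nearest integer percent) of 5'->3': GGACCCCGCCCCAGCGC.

88%

Scanning the sequence gives G=5, T=0, C=10, A=2.
G+C = 5 + 10 = 15 out of 17 bases
%GC = 15/17 × 100 = 88.24% ≈ 88%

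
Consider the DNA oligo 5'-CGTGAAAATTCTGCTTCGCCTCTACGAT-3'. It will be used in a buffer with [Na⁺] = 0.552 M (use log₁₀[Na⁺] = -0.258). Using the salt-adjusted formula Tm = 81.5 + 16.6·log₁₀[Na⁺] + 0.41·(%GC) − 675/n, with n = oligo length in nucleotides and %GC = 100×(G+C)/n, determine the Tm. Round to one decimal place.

72.1°C

Length n = 28. Base counts: T=9, G=5, C=8, A=6
G+C = 13, so %GC = 13/28 × 100 = 46.429%
Salt term: 16.6 × (-0.258) = -4.283
GC term: 0.41 × 46.429 = 19.036; length term: −675/28 = −24.107
Tm = 81.5 + (-4.283) + 19.036 − 24.107 = 72.146 → 72.1°C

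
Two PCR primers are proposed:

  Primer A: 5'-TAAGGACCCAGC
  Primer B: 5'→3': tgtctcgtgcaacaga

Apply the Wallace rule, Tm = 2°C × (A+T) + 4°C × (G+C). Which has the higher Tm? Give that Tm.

Primer B, 48°C

Primer A: A+T=5, G+C=7 → Tm = 2(5)+4(7) = 38°C
Primer B: A+T=8, G+C=8 → Tm = 2(8)+4(8) = 48°C
38°C vs 48°C → primer B is higher.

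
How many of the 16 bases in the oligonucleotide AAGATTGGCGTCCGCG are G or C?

10

Counting bases: T=3, A=3, G=6, C=4
G+C = 6 + 4 = 10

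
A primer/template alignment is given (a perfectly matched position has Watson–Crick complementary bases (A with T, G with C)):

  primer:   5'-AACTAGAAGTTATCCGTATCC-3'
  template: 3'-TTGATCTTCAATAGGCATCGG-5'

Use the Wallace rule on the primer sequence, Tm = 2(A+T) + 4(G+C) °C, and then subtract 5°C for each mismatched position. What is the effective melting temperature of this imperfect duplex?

53°C

Primer base counts: A=7, T=6, G=3, C=5 → A+T=13, G+C=8
Perfect-match Tm = 2(13) + 4(8) = 26 + 32 = 58°C
Mismatches (positions where the bases are not complementary): 1 (at position 19)
Effective Tm = 58 − 1×5 = 58 − 5 = 53°C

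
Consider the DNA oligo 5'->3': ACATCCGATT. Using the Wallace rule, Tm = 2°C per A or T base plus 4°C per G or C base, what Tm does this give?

Counting bases: G=1, T=3, C=3, A=3
A+T = 6, G+C = 4
Tm = 4·4 + 2·6 = 16 + 12 = 28°C

28°C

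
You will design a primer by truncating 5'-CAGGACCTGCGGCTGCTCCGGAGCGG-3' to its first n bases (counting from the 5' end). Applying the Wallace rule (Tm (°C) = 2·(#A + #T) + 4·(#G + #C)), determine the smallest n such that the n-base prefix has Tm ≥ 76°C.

First 21 bases: CAGGACCTGCGGCTGCTCCGG → Tm = 74°C (< 76°C)
First 22 bases: CAGGACCTGCGGCTGCTCCGGA → Tm = 76°C (≥ 76°C)
Each additional base adds 2°C (A/T) or 4°C (G/C), so Tm is non-decreasing in n; n = 22 is the first length to reach 76°C.

n = 22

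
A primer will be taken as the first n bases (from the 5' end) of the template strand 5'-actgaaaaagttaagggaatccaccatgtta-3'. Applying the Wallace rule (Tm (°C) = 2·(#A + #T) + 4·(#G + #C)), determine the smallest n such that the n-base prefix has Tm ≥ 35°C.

n = 15

First 14 bases: ACTGAAAAAGTTAA → Tm = 34°C (< 35°C)
First 15 bases: ACTGAAAAAGTTAAG → Tm = 38°C (≥ 35°C)
Each additional base adds 2°C (A/T) or 4°C (G/C), so Tm is non-decreasing in n; n = 15 is the first length to reach 35°C.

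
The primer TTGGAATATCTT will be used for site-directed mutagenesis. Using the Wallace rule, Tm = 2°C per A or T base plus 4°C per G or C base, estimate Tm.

C=1, G=2, A=3, T=6
A+T = 9, G+C = 3
Tm = 2(9) + 4(3) = 18 + 12 = 30°C

30°C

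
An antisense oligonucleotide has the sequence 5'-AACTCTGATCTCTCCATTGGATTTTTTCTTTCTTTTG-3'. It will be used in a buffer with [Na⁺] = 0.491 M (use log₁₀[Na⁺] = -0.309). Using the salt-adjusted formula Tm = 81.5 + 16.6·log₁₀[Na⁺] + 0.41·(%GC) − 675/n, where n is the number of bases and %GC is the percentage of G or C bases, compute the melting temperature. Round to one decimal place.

Length n = 37. Base counts: G=4, T=20, C=8, A=5
G+C = 12, so %GC = 12/37 × 100 = 32.432%
Salt term: 16.6 × (-0.309) = -5.129
GC term: 0.41 × 32.432 = 13.297; length term: −675/37 = −18.243
Tm = 81.5 + (-5.129) + 13.297 − 18.243 = 71.425 → 71.4°C

71.4°C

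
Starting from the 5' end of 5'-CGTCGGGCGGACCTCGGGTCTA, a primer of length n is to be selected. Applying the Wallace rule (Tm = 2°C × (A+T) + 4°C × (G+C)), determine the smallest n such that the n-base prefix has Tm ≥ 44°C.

n = 12

First 11 bases: CGTCGGGCGGA → Tm = 40°C (< 44°C)
First 12 bases: CGTCGGGCGGAC → Tm = 44°C (≥ 44°C)
Each additional base adds 2°C (A/T) or 4°C (G/C), so Tm is non-decreasing in n; n = 12 is the first length to reach 44°C.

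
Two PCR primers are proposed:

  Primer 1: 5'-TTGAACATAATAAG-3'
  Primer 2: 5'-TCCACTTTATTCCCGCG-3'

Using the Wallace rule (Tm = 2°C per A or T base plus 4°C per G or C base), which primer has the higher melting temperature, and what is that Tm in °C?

Primer 2, 52°C

Primer 1: A+T=11, G+C=3 → Tm = 2(11)+4(3) = 34°C
Primer 2: A+T=8, G+C=9 → Tm = 2(8)+4(9) = 52°C
34°C vs 52°C → primer 2 is higher.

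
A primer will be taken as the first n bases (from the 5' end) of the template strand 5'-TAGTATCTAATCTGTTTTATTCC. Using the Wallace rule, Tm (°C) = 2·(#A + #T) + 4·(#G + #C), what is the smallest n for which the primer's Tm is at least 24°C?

First 9 bases: TAGTATCTA → Tm = 22°C (< 24°C)
First 10 bases: TAGTATCTAA → Tm = 24°C (≥ 24°C)
Since every base adds ≥2°C, Tm only increases with n, so the threshold is first crossed at n = 10.

n = 10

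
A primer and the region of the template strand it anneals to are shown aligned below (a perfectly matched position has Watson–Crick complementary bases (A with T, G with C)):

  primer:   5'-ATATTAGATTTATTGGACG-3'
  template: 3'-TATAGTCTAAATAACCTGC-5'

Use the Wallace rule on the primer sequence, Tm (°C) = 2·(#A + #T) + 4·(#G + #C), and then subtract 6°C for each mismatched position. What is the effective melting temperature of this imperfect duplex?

42°C

Primer base counts: A=6, T=8, G=4, C=1 → A+T=14, G+C=5
Perfect-match Tm = 2(14) + 4(5) = 28 + 20 = 48°C
Mismatches (positions where the bases are not complementary): 1 (at position 5)
Effective Tm = 48 − 1×6 = 48 − 6 = 42°C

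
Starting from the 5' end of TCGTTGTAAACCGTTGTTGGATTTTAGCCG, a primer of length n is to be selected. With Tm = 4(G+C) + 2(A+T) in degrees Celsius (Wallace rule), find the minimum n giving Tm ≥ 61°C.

n = 22

First 21 bases: TCGTTGTAAACCGTTGTTGGA → Tm = 60°C (< 61°C)
First 22 bases: TCGTTGTAAACCGTTGTTGGAT → Tm = 62°C (≥ 61°C)
Since every base adds ≥2°C, Tm only increases with n, so the threshold is first crossed at n = 22.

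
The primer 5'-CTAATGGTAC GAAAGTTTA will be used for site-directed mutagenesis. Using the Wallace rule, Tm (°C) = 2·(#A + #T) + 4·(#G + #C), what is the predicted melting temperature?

50°C

G=4, C=2, A=7, T=6
So N_AT = 13 and N_GC = 6.
Tm = 2×13 + 4×6 = 50°C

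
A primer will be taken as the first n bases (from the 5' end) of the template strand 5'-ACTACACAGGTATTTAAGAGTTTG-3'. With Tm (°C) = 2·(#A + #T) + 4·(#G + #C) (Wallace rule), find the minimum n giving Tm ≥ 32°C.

First 10 bases: ACTACACAGG → Tm = 30°C (< 32°C)
First 11 bases: ACTACACAGGT → Tm = 32°C (≥ 32°C)
Since every base adds ≥2°C, Tm only increases with n, so the threshold is first crossed at n = 11.

n = 11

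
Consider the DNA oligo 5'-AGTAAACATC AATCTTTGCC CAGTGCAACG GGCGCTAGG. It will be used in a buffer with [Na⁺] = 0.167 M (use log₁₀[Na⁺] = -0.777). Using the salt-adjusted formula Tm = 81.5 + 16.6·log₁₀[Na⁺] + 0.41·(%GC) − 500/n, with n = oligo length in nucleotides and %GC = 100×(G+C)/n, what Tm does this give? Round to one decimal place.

76.8°C

Length n = 39. T=8, G=10, A=11, C=10
G+C = 20, so %GC = 20/39 × 100 = 51.282%
Salt term: 16.6 × (-0.777) = -12.898
GC term: 0.41 × 51.282 = 21.026; length term: −500/39 = −12.821
Tm = 81.5 + (-12.898) + 21.026 − 12.821 = 76.807 → 76.8°C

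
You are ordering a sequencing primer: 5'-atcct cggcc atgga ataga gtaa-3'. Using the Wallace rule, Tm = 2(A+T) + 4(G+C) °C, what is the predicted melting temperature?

70°C

Scanning the sequence gives C=5, T=5, G=6, A=8.
So N_AT = 13 and N_GC = 11.
Tm = 4·11 + 2·13 = 44 + 26 = 70°C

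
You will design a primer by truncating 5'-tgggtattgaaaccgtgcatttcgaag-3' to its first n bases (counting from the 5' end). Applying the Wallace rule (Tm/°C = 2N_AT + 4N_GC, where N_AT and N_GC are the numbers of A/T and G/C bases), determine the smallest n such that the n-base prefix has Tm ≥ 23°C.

n = 9

First 8 bases: TGGGTATT → Tm = 22°C (< 23°C)
First 9 bases: TGGGTATTG → Tm = 26°C (≥ 23°C)
Since every base adds ≥2°C, Tm only increases with n, so the threshold is first crossed at n = 9.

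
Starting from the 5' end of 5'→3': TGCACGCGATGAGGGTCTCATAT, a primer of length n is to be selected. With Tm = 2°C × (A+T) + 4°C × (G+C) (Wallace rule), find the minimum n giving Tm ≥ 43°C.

First 13 bases: TGCACGCGATGAG → Tm = 42°C (< 43°C)
First 14 bases: TGCACGCGATGAGG → Tm = 46°C (≥ 43°C)
Since every base adds ≥2°C, Tm only increases with n, so the threshold is first crossed at n = 14.

n = 14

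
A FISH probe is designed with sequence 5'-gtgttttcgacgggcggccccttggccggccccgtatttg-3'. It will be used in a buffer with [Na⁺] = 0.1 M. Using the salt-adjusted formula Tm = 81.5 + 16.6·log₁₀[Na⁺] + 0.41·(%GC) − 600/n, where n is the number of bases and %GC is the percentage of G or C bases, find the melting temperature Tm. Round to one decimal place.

Length n = 40. Scanning the sequence gives A=2, T=11, G=14, C=13.
G+C = 27, so %GC = 27/40 × 100 = 67.5%
Salt term: 16.6 × (-1) = -16.6
GC term: 0.41 × 67.5 = 27.675; length term: −600/40 = −15
Tm = 81.5 + (-16.6) + 27.675 − 15 = 77.575 → 77.6°C

77.6°C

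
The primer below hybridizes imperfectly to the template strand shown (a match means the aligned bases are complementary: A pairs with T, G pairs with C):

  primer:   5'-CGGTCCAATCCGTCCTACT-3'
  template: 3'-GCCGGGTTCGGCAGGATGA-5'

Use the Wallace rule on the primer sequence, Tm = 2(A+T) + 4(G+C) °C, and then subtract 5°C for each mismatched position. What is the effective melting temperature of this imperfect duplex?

Primer base counts: A=3, T=5, G=3, C=8 → A+T=8, G+C=11
Perfect-match Tm = 2(8) + 4(11) = 16 + 44 = 60°C
Mismatches (positions where the bases are not complementary): 2 (at positions 4, 9)
Effective Tm = 60 − 2×5 = 60 − 10 = 50°C

50°C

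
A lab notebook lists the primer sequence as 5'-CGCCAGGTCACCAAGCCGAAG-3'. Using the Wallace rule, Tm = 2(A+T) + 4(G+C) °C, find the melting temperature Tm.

70°C

A=6, G=6, C=8, T=1
AT pairs contribute 7, GC pairs contribute 14.
Tm = 4·14 + 2·7 = 56 + 14 = 70°C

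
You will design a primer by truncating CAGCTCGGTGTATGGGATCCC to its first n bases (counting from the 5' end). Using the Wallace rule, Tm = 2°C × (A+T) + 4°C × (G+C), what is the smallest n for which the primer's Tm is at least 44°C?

First 13 bases: CAGCTCGGTGTAT → Tm = 40°C (< 44°C)
First 14 bases: CAGCTCGGTGTATG → Tm = 44°C (≥ 44°C)
Each additional base adds 2°C (A/T) or 4°C (G/C), so Tm is non-decreasing in n; n = 14 is the first length to reach 44°C.

n = 14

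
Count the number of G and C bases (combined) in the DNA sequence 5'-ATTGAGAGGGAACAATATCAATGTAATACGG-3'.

Base counts: C=3, G=8, T=7, A=13
Total G or C: 8 + 3 = 11

11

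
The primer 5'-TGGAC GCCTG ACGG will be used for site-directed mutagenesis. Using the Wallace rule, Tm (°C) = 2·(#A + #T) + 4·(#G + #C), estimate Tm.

A=2, T=2, C=4, G=6
So N_AT = 4 and N_GC = 10.
Tm = 2×4 + 4×10 = 48°C

48°C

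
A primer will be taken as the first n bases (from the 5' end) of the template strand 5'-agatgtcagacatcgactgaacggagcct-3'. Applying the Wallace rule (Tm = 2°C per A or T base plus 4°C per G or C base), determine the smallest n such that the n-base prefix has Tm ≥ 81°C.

First 26 bases: AGATGTCAGACATCGACTGAACGGAG → Tm = 78°C (< 81°C)
First 27 bases: AGATGTCAGACATCGACTGAACGGAGC → Tm = 82°C (≥ 81°C)
Since every base adds ≥2°C, Tm only increases with n, so the threshold is first crossed at n = 27.

n = 27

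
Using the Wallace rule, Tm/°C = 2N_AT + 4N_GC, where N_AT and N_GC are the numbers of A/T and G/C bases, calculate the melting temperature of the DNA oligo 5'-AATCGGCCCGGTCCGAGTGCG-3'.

72°C

Counting bases: C=7, T=3, G=8, A=3
So N_AT = 6 and N_GC = 15.
Tm = 2×6 + 4×15 = 72°C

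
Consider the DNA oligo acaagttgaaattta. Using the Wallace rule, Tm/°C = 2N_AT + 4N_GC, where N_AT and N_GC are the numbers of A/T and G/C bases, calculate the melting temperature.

T=5, C=1, G=2, A=7
AT pairs contribute 12, GC pairs contribute 3.
Tm = 2×12 + 4×3 = 36°C

36°C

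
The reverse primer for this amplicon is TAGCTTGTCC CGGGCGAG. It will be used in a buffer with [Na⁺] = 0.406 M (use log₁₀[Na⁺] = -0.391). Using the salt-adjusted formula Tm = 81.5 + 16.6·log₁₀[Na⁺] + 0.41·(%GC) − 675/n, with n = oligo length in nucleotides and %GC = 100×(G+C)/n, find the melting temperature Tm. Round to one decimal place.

Length n = 18. Base counts: A=2, T=4, G=7, C=5
G+C = 12, so %GC = 12/18 × 100 = 66.667%
Salt term: 16.6 × (-0.391) = -6.491
GC term: 0.41 × 66.667 = 27.333; length term: −675/18 = −37.5
Tm = 81.5 + (-6.491) + 27.333 − 37.5 = 64.842 → 64.8°C

64.8°C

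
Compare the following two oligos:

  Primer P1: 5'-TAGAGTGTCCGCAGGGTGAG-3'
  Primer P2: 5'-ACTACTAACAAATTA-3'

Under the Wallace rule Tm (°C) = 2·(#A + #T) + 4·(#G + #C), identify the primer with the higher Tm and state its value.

Primer P1: A+T=8, G+C=12 → Tm = 2(8)+4(12) = 64°C
Primer P2: A+T=12, G+C=3 → Tm = 2(12)+4(3) = 36°C
64°C vs 36°C → primer P1 is higher.

Primer P1, 64°C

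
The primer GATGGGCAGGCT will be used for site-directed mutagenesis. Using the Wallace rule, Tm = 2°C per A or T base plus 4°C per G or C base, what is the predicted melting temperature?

Base counts: C=2, T=2, G=6, A=2
A+T = 4, G+C = 8
Tm = 2×4 + 4×8 = 40°C

40°C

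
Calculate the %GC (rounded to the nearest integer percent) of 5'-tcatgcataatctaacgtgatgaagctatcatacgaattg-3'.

35%

T=12, A=14, C=7, G=7
G+C = 7 + 7 = 14 out of 40 bases
%GC = 14/40 × 100 = 35% ≈ 35%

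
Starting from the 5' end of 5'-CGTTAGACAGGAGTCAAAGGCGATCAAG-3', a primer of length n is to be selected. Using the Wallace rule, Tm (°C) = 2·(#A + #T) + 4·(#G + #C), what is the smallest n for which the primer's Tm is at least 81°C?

n = 28

First 27 bases: CGTTAGACAGGAGTCAAAGGCGATCAA → Tm = 80°C (< 81°C)
First 28 bases: CGTTAGACAGGAGTCAAAGGCGATCAAG → Tm = 84°C (≥ 81°C)
Since every base adds ≥2°C, Tm only increases with n, so the threshold is first crossed at n = 28.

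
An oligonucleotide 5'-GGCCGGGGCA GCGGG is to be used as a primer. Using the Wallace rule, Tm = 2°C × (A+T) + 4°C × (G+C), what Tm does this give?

58°C

Scanning the sequence gives C=4, A=1, G=10, T=0.
AT pairs contribute 1, GC pairs contribute 14.
Tm = 2(1) + 4(14) = 2 + 56 = 58°C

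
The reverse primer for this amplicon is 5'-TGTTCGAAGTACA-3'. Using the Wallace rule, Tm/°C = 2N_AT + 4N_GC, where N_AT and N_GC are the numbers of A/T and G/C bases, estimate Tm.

Base counts: T=4, G=3, A=4, C=2
AT pairs contribute 8, GC pairs contribute 5.
Tm = 2×8 + 4×5 = 36°C

36°C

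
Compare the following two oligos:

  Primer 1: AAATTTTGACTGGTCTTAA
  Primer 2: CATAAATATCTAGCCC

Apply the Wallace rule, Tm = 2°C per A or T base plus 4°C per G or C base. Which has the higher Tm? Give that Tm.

Primer 1, 48°C

Primer 1: A+T=14, G+C=5 → Tm = 2(14)+4(5) = 48°C
Primer 2: A+T=10, G+C=6 → Tm = 2(10)+4(6) = 44°C
48°C vs 44°C → primer 1 is higher.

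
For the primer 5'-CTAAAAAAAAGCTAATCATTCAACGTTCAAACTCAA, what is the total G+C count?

10

Scanning the sequence gives G=2, T=8, C=8, A=18.
G+C = 2 + 8 = 10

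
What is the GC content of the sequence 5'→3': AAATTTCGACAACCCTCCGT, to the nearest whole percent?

Scanning the sequence gives T=5, A=6, G=2, C=7.
G+C = 2 + 7 = 9 out of 20 bases
%GC = 9/20 × 100 = 45% ≈ 45%

45%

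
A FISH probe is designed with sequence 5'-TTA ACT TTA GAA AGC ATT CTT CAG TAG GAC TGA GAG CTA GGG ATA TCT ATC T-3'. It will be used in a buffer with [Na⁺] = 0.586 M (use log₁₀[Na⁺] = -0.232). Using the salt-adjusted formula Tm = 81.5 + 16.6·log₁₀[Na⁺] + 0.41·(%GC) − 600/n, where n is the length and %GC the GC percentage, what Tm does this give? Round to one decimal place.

Length n = 52. Base counts: A=16, C=8, G=11, T=17
G+C = 19, so %GC = 19/52 × 100 = 36.538%
Salt term: 16.6 × (-0.232) = -3.851
GC term: 0.41 × 36.538 = 14.981; length term: −600/52 = −11.538
Tm = 81.5 + (-3.851) + 14.981 − 11.538 = 81.092 → 81.1°C

81.1°C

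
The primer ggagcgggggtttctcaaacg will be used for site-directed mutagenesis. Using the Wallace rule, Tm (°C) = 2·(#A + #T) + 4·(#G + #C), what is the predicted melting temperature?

68°C

Scanning the sequence gives T=4, A=4, C=4, G=9.
So N_AT = 8 and N_GC = 13.
Tm = 2(8) + 4(13) = 16 + 52 = 68°C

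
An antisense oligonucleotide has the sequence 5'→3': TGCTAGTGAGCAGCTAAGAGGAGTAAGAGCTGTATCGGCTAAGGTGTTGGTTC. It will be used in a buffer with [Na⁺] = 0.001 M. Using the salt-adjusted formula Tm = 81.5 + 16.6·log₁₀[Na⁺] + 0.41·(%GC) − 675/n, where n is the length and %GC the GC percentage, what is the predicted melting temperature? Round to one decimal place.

39.1°C

Length n = 53. Base counts: A=13, C=7, G=19, T=14
G+C = 26, so %GC = 26/53 × 100 = 49.057%
Salt term: 16.6 × (-3) = -49.8
GC term: 0.41 × 49.057 = 20.113; length term: −675/53 = −12.736
Tm = 81.5 + (-49.8) + 20.113 − 12.736 = 39.077 → 39.1°C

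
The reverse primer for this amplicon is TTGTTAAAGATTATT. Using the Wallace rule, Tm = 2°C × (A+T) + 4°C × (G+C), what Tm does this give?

34°C

Counting bases: G=2, C=0, A=5, T=8
A+T = 13, G+C = 2
Tm = 2(13) + 4(2) = 26 + 8 = 34°C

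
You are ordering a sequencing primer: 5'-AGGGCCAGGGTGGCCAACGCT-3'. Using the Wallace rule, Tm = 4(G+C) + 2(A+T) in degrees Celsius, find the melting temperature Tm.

Scanning the sequence gives C=6, A=4, T=2, G=9.
A+T = 6, G+C = 15
Tm = 2×6 + 4×15 = 72°C

72°C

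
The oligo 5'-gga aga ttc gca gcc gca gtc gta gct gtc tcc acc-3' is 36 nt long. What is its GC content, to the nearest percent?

61%

Counting bases: G=10, C=12, T=7, A=7
G+C = 10 + 12 = 22 out of 36 bases
%GC = 22/36 × 100 = 61.11% ≈ 61%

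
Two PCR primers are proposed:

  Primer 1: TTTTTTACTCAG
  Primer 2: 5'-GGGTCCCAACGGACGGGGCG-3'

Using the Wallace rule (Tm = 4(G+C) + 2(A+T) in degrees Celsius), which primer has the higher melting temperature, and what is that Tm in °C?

Primer 2, 72°C

Primer 1: A+T=9, G+C=3 → Tm = 2(9)+4(3) = 30°C
Primer 2: A+T=4, G+C=16 → Tm = 2(4)+4(16) = 72°C
30°C vs 72°C → primer 2 is higher.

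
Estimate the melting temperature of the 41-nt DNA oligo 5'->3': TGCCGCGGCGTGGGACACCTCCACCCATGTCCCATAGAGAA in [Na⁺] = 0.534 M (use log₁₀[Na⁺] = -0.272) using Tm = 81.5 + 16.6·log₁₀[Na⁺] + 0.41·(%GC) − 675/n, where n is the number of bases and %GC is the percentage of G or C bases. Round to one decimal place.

Length n = 41. Scanning the sequence gives T=6, C=15, A=9, G=11.
G+C = 26, so %GC = 26/41 × 100 = 63.415%
Salt term: 16.6 × (-0.272) = -4.515
GC term: 0.41 × 63.415 = 26; length term: −675/41 = −16.463
Tm = 81.5 + (-4.515) + 26 − 16.463 = 86.522 → 86.5°C

86.5°C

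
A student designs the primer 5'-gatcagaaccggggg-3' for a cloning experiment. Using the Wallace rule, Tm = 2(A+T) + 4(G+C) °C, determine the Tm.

T=1, A=4, G=7, C=3
So N_AT = 5 and N_GC = 10.
Tm = 4·10 + 2·5 = 40 + 10 = 50°C

50°C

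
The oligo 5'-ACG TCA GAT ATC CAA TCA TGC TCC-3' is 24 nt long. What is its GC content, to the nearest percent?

46%

Counting bases: A=7, T=6, G=3, C=8
G+C = 3 + 8 = 11 out of 24 bases
%GC = 11/24 × 100 = 45.83% ≈ 46%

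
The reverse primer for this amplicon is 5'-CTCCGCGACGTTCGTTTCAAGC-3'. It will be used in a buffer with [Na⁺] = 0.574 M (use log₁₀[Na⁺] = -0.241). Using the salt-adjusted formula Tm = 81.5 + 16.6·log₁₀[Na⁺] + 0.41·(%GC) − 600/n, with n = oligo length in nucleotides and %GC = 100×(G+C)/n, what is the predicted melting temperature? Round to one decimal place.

74.5°C

Length n = 22. Scanning the sequence gives A=3, G=5, T=6, C=8.
G+C = 13, so %GC = 13/22 × 100 = 59.091%
Salt term: 16.6 × (-0.241) = -4.001
GC term: 0.41 × 59.091 = 24.227; length term: −600/22 = −27.273
Tm = 81.5 + (-4.001) + 24.227 − 27.273 = 74.453 → 74.5°C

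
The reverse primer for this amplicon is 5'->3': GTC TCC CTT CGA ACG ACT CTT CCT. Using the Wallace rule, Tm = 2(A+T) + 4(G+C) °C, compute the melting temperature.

74°C

Scanning the sequence gives G=3, T=8, C=10, A=3.
AT pairs contribute 11, GC pairs contribute 13.
Tm = 2×11 + 4×13 = 74°C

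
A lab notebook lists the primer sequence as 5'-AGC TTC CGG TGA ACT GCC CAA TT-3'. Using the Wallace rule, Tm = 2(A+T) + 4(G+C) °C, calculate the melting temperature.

Counting bases: T=6, A=5, G=5, C=7
So N_AT = 11 and N_GC = 12.
Tm = 2(11) + 4(12) = 22 + 48 = 70°C

70°C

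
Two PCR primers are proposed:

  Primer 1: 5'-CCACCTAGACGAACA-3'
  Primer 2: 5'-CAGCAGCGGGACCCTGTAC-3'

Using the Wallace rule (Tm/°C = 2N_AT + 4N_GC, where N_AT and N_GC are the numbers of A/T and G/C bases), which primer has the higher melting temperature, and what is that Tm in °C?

Primer 1: A+T=7, G+C=8 → Tm = 2(7)+4(8) = 46°C
Primer 2: A+T=6, G+C=13 → Tm = 2(6)+4(13) = 64°C
46°C vs 64°C → primer 2 is higher.

Primer 2, 64°C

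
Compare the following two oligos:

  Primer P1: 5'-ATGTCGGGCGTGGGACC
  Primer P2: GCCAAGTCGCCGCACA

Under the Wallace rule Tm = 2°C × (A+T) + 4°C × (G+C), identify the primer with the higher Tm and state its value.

Primer P1: A+T=5, G+C=12 → Tm = 2(5)+4(12) = 58°C
Primer P2: A+T=5, G+C=11 → Tm = 2(5)+4(11) = 54°C
58°C vs 54°C → primer P1 is higher.

Primer P1, 58°C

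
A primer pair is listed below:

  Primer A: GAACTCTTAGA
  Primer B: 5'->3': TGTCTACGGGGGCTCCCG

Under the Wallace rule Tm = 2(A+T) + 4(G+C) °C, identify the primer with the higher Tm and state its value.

Primer B, 62°C

Primer A: A+T=7, G+C=4 → Tm = 2(7)+4(4) = 30°C
Primer B: A+T=5, G+C=13 → Tm = 2(5)+4(13) = 62°C
30°C vs 62°C → primer B is higher.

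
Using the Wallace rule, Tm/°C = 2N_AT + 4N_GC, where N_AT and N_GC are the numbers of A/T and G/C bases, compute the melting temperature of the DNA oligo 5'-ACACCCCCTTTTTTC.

44°C

Base counts: A=2, C=7, T=6, G=0
So N_AT = 8 and N_GC = 7.
Tm = 4·7 + 2·8 = 28 + 16 = 44°C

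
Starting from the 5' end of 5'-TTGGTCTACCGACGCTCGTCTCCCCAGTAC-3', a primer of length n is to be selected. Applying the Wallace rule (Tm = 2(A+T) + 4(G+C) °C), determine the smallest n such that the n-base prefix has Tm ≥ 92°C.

n = 29

First 28 bases: TTGGTCTACCGACGCTCGTCTCCCCAGT → Tm = 90°C (< 92°C)
First 29 bases: TTGGTCTACCGACGCTCGTCTCCCCAGTA → Tm = 92°C (≥ 92°C)
Since every base adds ≥2°C, Tm only increases with n, so the threshold is first crossed at n = 29.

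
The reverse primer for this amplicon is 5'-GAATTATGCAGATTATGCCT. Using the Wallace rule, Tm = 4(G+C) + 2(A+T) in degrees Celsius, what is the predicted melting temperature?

54°C

Base counts: G=4, A=6, C=3, T=7
AT pairs contribute 13, GC pairs contribute 7.
Tm = 2(13) + 4(7) = 26 + 28 = 54°C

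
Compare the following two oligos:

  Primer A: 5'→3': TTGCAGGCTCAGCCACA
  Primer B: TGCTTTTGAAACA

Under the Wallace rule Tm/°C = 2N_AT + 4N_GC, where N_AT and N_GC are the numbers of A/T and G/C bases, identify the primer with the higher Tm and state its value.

Primer A, 54°C

Primer A: A+T=7, G+C=10 → Tm = 2(7)+4(10) = 54°C
Primer B: A+T=9, G+C=4 → Tm = 2(9)+4(4) = 34°C
54°C vs 34°C → primer A is higher.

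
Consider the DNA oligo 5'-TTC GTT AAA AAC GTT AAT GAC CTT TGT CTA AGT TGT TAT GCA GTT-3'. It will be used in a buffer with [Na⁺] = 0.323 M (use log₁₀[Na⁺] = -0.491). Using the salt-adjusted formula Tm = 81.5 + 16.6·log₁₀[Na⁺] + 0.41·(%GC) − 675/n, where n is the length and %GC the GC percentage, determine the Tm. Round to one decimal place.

71.1°C

Length n = 45. T=19, C=6, A=12, G=8
G+C = 14, so %GC = 14/45 × 100 = 31.111%
Salt term: 16.6 × (-0.491) = -8.151
GC term: 0.41 × 31.111 = 12.756; length term: −675/45 = −15
Tm = 81.5 + (-8.151) + 12.756 − 15 = 71.105 → 71.1°C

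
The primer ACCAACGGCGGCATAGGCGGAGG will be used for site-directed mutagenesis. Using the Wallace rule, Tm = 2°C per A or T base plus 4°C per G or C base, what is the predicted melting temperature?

78°C

T=1, G=10, C=6, A=6
AT pairs contribute 7, GC pairs contribute 16.
Tm = 2×7 + 4×16 = 78°C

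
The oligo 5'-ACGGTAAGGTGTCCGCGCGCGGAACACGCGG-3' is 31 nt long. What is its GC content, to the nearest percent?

T=3, C=9, G=13, A=6
G+C = 13 + 9 = 22 out of 31 bases
%GC = 22/31 × 100 = 70.97% ≈ 71%

71%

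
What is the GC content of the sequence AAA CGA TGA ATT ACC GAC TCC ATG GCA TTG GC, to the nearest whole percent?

47%

A=10, G=7, C=8, T=7
G+C = 7 + 8 = 15 out of 32 bases
%GC = 15/32 × 100 = 46.88% ≈ 47%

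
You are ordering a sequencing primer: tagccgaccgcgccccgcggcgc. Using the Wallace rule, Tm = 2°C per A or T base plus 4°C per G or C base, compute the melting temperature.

86°C

G=8, C=12, T=1, A=2
AT pairs contribute 3, GC pairs contribute 20.
Tm = 2×3 + 4×20 = 86°C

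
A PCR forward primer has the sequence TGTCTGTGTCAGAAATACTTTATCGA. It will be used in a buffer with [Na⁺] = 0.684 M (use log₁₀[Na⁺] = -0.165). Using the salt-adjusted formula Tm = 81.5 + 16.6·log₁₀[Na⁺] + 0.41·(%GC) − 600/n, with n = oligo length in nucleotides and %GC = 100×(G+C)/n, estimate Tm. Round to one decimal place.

Length n = 26. Base counts: A=7, G=5, T=10, C=4
G+C = 9, so %GC = 9/26 × 100 = 34.615%
Salt term: 16.6 × (-0.165) = -2.739
GC term: 0.41 × 34.615 = 14.192; length term: −600/26 = −23.077
Tm = 81.5 + (-2.739) + 14.192 − 23.077 = 69.876 → 69.9°C

69.9°C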